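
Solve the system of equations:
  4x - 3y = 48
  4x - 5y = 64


Using Cramer's rule:
Determinant D = (4)(-5) - (4)(-3) = -20 + 12 = -8
Dx = (48)(-5) - (64)(-3) = -240 + 192 = -48
Dy = (4)(64) - (4)(48) = 256 - 192 = 64
x = Dx/D = -48/-8 = 6
y = Dy/D = 64/-8 = -8

x = 6, y = -8


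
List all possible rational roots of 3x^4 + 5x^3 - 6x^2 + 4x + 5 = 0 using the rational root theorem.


Rational root theorem: possible roots are ±p/q where:
  p divides the constant term (5): p ∈ {1, 5}
  q divides the leading coefficient (3): q ∈ {1, 3}

All possible rational roots: -5, -5/3, -1, -1/3, 1/3, 1, 5/3, 5

-5, -5/3, -1, -1/3, 1/3, 1, 5/3, 5


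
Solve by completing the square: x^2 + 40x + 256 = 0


Start: x^2 + 40x + 256 = 0
Move constant: x^2 + 40x = -256
Half of 40 is 20, squared is 400
Add 400 to both sides: x^2 + 40x + 400 = 144
(x + 20)^2 = 144
x + 20 = ±12
x = -20 + 12 = -8 or x = -20 - 12 = -32

x = -32, x = -8


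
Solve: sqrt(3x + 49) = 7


Square both sides: 3x + 49 = 7^2 = 49
3x = 49 - 49 = 0
x = 0
Check: sqrt(3*0 + 49) = sqrt(49) = 7 ✓

x = 0


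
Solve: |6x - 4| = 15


An absolute value equation |expr| = 15 gives two cases:
Case 1: 6x - 4 = 15
  6x = 19, so x = 19/6
Case 2: 6x - 4 = -15
  6x = -11, so x = -11/6

x = -11/6, x = 19/6


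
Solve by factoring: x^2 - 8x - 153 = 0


We need two numbers that multiply to -153 and add to -8.
Those numbers are 9 and -17 (since 9 * (-17) = -153 and 9 + (-17) = -8).
So x^2 - 8x - 153 = (x + 9)(x - 17) = 0
Setting each factor to zero: x = -9 or x = 17

x = -9, x = 17


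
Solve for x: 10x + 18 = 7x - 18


Starting with: 10x + 18 = 7x - 18
Move all x terms to left: (10 - 7)x = -18 - 18
Simplify: 3x = -36
Divide both sides by 3: x = -12

x = -12


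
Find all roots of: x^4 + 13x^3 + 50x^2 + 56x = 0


The constant term is 0, so x = 0 is a root. Factor out x:
  x^3 + 13x^2 + 50x + 56 = 0
Let p(x) = x^3 + 13x^2 + 50x + 56. By the rational root theorem (leading coefficient 1), any rational root is an integer divisor of 56: try ±1, ±2, ... in turn.
Test x = 1: value = 120 ≠ 0.
Test x = -1: value = 18 ≠ 0.
Test x = 2: value = 216 ≠ 0.
Test x = -2: value = 0 ✓, so (x + 2) is a factor.
Synthetic division by (x + 2): bring down 1; 1(-2) + 13 = 11; 11(-2) + 50 = 28; 28(-2) + 56 = 0 → quotient x^2 + 11x + 28, remainder 0.
Solve the quadratic x^2 + 11x + 28 = 0: discriminant = 11^2 - 4(1)(28) = 121 - 112 = 9.
sqrt(9) = 3, so x = (-11 ± 3)/2: x = -4 or x = -7.
Collecting all roots found:

x = -7, x = -4, x = -2, x = 0


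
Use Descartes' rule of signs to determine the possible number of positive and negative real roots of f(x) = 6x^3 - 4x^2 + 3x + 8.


Descartes' rule of signs:

For positive roots, count sign changes in f(x) = 6x^3 - 4x^2 + 3x + 8:
Signs of coefficients: +, -, +, +
Number of sign changes: 2
Possible positive real roots: 2, 0

For negative roots, examine f(-x) = -6x^3 - 4x^2 - 3x + 8:
Signs of coefficients: -, -, -, +
Number of sign changes: 1
Possible negative real roots: 1

Positive roots: 2 or 0; Negative roots: 1


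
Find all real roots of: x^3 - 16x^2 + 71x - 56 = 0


Let p(x) = x^3 - 16x^2 + 71x - 56. By the rational root theorem (leading coefficient 1), any rational root is an integer divisor of 56: try ±1, ±2, ... in turn.
Test x = 1: value = 0 ✓, so (x - 1) is a factor.
Synthetic division by (x - 1): bring down 1; 1(1) - 16 = -15; (-15)(1) + 71 = 56; 56(1) - 56 = 0 → quotient x^2 - 15x + 56, remainder 0.
Solve the quadratic x^2 - 15x + 56 = 0: discriminant = (-15)^2 - 4(1)(56) = 225 - 224 = 1.
sqrt(1) = 1, so x = (15 ± 1)/2: x = 8 or x = 7.

x = 1, x = 7, x = 8


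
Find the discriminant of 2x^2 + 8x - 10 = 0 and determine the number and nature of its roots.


For ax^2 + bx + c = 0, discriminant D = b^2 - 4ac
Here a = 2, b = 8, c = -10
D = (8)^2 - 4(2)(-10) = 64 + 80 = 144

D = 144 > 0 and is a perfect square (sqrt = 12)
The equation has 2 distinct real rational roots.

Discriminant = 144, 2 distinct real rational roots


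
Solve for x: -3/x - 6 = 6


Subtract -6 from both sides: -3/x = 12
Multiply both sides by x: -3 = 12 * x
Divide by 12: x = -1/4

x = -1/4


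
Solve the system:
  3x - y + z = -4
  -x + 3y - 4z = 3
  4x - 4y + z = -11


Using Cramer's rule. Expand each determinant along the first row.
D  = 3*[3*1 - (-4)*(-4)] - (-1)*[(-1)*1 - (-4)*4] + 1*[(-1)*(-4) - 3*4]
  = 3*(-13) - (-1)*(15) + 1*(-8) = -32
Dx = (-4)*[3*1 - (-4)*(-4)] - (-1)*[3*1 - (-4)*(-11)] + 1*[3*(-4) - 3*(-11)]
  = (-4)*(-13) - (-1)*(-41) + 1*(21) = 32
Dy = 3*[3*1 - (-4)*(-11)] - (-4)*[(-1)*1 - (-4)*4] + 1*[(-1)*(-11) - 3*4]
  = 3*(-41) - (-4)*(15) + 1*(-1) = -64
Dz = 3*[3*(-11) - 3*(-4)] - (-1)*[(-1)*(-11) - 3*4] + (-4)*[(-1)*(-4) - 3*4]
  = 3*(-21) - (-1)*(-1) + (-4)*(-8) = -32
x = Dx/D = 32/-32 = -1, y = Dy/D = -64/-32 = 2, z = Dz/D = -32/-32 = 1
Check eq1: (3)(-1) + (-1)(2) + (1)(1) = -4 = -4 ✓
Check eq2: (-1)(-1) + (3)(2) + (-4)(1) = 3 = 3 ✓
Check eq3: (4)(-1) + (-4)(2) + (1)(1) = -11 = -11 ✓

x = -1, y = 2, z = 1


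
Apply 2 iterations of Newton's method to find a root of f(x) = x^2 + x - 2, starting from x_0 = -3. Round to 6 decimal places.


Newton's method: x_(n+1) = x_n - f(x_n)/f'(x_n)
f(x) = x^2 + x - 2
f'(x) = 2x + 1

Iteration 1:
  f(-3.000000) = 4.000000
  f'(-3.000000) = -5.000000
  x_1 = -3.000000 - (4.000000)/(-5.000000) = -2.200000

Iteration 2:
  f(-2.200000) = 0.640000
  f'(-2.200000) = -3.400000
  x_2 = -2.200000 - (0.640000)/(-3.400000) = -2.011765

x_2 = -2.011765


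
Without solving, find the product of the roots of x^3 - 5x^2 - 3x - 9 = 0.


By Vieta's formulas for x^3 + bx^2 + cx + d = 0:
  r1 + r2 + r3 = -b/a = 5
  r1*r2 + r1*r3 + r2*r3 = c/a = -3
  r1*r2*r3 = -d/a = 9


Product = 9


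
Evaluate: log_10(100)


We need the exponent such that 10^? = 100
10^2 = 100
Therefore log_10(100) = 2

2


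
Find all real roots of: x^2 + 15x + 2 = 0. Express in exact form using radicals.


Using the quadratic formula: x = (-b ± sqrt(b^2 - 4ac)) / (2a)
Here a = 1, b = 15, c = 2
Discriminant = b^2 - 4ac = 15^2 - 4(1)(2) = 225 - 8 = 217
Since discriminant = 217 > 0, there are two real roots.
x = (-15 ± sqrt(217)) / 2
Numerically: x ≈ -0.1345 or x ≈ -14.8655

x = (-15 + sqrt(217)) / 2 or x = (-15 - sqrt(217)) / 2


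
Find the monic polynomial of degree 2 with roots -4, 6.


A monic polynomial with roots -4, 6 is:
p(x) = (x + 4)(x - 6)
After multiplying by (x + 4): x + 4
After multiplying by (x - 6): x^2 - 2x - 24

x^2 - 2x - 24


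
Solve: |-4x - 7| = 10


An absolute value equation |expr| = 10 gives two cases:
Case 1: -4x - 7 = 10
  -4x = 17, so x = -17/4
Case 2: -4x - 7 = -10
  -4x = -3, so x = 3/4

x = -17/4, x = 3/4


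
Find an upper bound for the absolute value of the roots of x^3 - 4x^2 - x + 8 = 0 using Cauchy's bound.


Cauchy's bound: all roots r satisfy |r| <= 1 + max(|a_i/a_n|) for i = 0,...,n-1
where a_n is the leading coefficient.

Coefficients: [1, -4, -1, 8]
Leading coefficient a_n = 1
Ratios |a_i/a_n|: 4, 1, 8
Maximum ratio: 8
Cauchy's bound: |r| <= 1 + 8 = 9

Upper bound = 9


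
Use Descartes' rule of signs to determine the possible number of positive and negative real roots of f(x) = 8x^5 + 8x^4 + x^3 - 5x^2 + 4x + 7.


Descartes' rule of signs:

For positive roots, count sign changes in f(x) = 8x^5 + 8x^4 + x^3 - 5x^2 + 4x + 7:
Signs of coefficients: +, +, +, -, +, +
Number of sign changes: 2
Possible positive real roots: 2, 0

For negative roots, examine f(-x) = -8x^5 + 8x^4 - x^3 - 5x^2 - 4x + 7:
Signs of coefficients: -, +, -, -, -, +
Number of sign changes: 3
Possible negative real roots: 3, 1

Positive roots: 2 or 0; Negative roots: 3 or 1


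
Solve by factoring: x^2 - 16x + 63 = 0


We need two numbers that multiply to 63 and add to -16.
Those numbers are -9 and -7 (since (-9) * (-7) = 63 and (-9) + (-7) = -16).
So x^2 - 16x + 63 = (x - 9)(x - 7) = 0
Setting each factor to zero: x = 9 or x = 7

x = 7, x = 9


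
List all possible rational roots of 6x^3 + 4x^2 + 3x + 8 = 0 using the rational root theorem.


Rational root theorem: possible roots are ±p/q where:
  p divides the constant term (8): p ∈ {1, 2, 4, 8}
  q divides the leading coefficient (6): q ∈ {1, 2, 3, 6}

All possible rational roots: -8, -4, -8/3, -2, -4/3, -1, -2/3, -1/2, -1/3, -1/6, 1/6, 1/3, 1/2, 2/3, 1, 4/3, 2, 8/3, 4, 8

-8, -4, -8/3, -2, -4/3, -1, -2/3, -1/2, -1/3, -1/6, 1/6, 1/3, 1/2, 2/3, 1, 4/3, 2, 8/3, 4, 8


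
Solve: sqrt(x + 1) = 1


Square both sides: x + 1 = 1^2 = 1
x = 1 - 1 = 0
x = 0
Check: sqrt(1*0 + 1) = sqrt(1) = 1 ✓

x = 0


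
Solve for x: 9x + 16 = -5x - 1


Starting with: 9x + 16 = -5x - 1
Move all x terms to left: (9 + 5)x = -1 - 16
Simplify: 14x = -17
Divide both sides by 14: x = -17/14

x = -17/14


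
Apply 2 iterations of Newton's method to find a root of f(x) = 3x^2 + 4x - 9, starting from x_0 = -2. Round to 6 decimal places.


Newton's method: x_(n+1) = x_n - f(x_n)/f'(x_n)
f(x) = 3x^2 + 4x - 9
f'(x) = 6x + 4

Iteration 1:
  f(-2.000000) = -5.000000
  f'(-2.000000) = -8.000000
  x_1 = -2.000000 - (-5.000000)/(-8.000000) = -2.625000

Iteration 2:
  f(-2.625000) = 1.171875
  f'(-2.625000) = -11.750000
  x_2 = -2.625000 - (1.171875)/(-11.750000) = -2.525266

x_2 = -2.525266


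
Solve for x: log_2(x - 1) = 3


Convert to exponential form: x - 1 = 2^3 = 8
x = 8 + 1 = 9
Check: log_2(9 - 1) = log_2(8) = log_2(8) = 3 ✓

x = 9


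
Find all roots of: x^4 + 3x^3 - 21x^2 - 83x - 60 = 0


Let p(x) = x^4 + 3x^3 - 21x^2 - 83x - 60. By the rational root theorem (leading coefficient 1), any rational root is an integer divisor of 60: try ±1, ±2, ... in turn.
Test x = 1: value = -160 ≠ 0.
Test x = -1: value = 0 ✓, so (x + 1) is a factor.
Synthetic division by (x + 1): bring down 1; 1(-1) + 3 = 2; 2(-1) - 21 = -23; (-23)(-1) - 83 = -60; (-60)(-1) - 60 = 0 → quotient x^3 + 2x^2 - 23x - 60, remainder 0.
Continue with the quotient x^3 + 2x^2 - 23x - 60 (candidates must divide 60; re-test x = -1 first in case it repeats).
Test x = -1: value = -36 ≠ 0.
Test x = 2: value = -90 ≠ 0.
Test x = -2: value = -14 ≠ 0.
Test x = 3: value = -84 ≠ 0.
Test x = -3: value = 0 ✓, so (x + 3) is a factor.
Synthetic division by (x + 3): bring down 1; 1(-3) + 2 = -1; (-1)(-3) - 23 = -20; (-20)(-3) - 60 = 0 → quotient x^2 - x - 20, remainder 0.
Solve the quadratic x^2 - x - 20 = 0: discriminant = (-1)^2 - 4(1)(-20) = 1 + 80 = 81.
sqrt(81) = 9, so x = (1 ± 9)/2: x = 5 or x = -4.
Collecting all roots found:

x = -4, x = -3, x = -1, x = 5


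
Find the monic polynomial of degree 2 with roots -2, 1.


A monic polynomial with roots -2, 1 is:
p(x) = (x + 2)(x - 1)
After multiplying by (x + 2): x + 2
After multiplying by (x - 1): x^2 + x - 2

x^2 + x - 2


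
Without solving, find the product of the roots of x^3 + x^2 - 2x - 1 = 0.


By Vieta's formulas for x^3 + bx^2 + cx + d = 0:
  r1 + r2 + r3 = -b/a = -1
  r1*r2 + r1*r3 + r2*r3 = c/a = -2
  r1*r2*r3 = -d/a = 1


Product = 1


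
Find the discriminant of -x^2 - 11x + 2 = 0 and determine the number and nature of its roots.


For ax^2 + bx + c = 0, discriminant D = b^2 - 4ac
Here a = -1, b = -11, c = 2
D = (-11)^2 - 4(-1)(2) = 121 + 8 = 129

D = 129 > 0 but not a perfect square
The equation has 2 distinct real irrational roots.

Discriminant = 129, 2 distinct real irrational roots


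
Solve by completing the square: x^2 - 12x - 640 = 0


Start: x^2 - 12x - 640 = 0
Move constant: x^2 - 12x = 640
Half of -12 is -6, squared is 36
Add 36 to both sides: x^2 - 12x + 36 = 676
(x - 6)^2 = 676
x - 6 = ±26
x = 6 + 26 = 32 or x = 6 - 26 = -20

x = -20, x = 32


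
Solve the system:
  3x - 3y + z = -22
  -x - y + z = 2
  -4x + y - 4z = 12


Using Cramer's rule. Expand each determinant along the first row.
D  = 3*[(-1)*(-4) - 1*1] - (-3)*[(-1)*(-4) - 1*(-4)] + 1*[(-1)*1 - (-1)*(-4)]
  = 3*(3) - (-3)*(8) + 1*(-5) = 28
Dx = (-22)*[(-1)*(-4) - 1*1] - (-3)*[2*(-4) - 1*12] + 1*[2*1 - (-1)*12]
  = (-22)*(3) - (-3)*(-20) + 1*(14) = -112
Dy = 3*[2*(-4) - 1*12] - (-22)*[(-1)*(-4) - 1*(-4)] + 1*[(-1)*12 - 2*(-4)]
  = 3*(-20) - (-22)*(8) + 1*(-4) = 112
Dz = 3*[(-1)*12 - 2*1] - (-3)*[(-1)*12 - 2*(-4)] + (-22)*[(-1)*1 - (-1)*(-4)]
  = 3*(-14) - (-3)*(-4) + (-22)*(-5) = 56
x = Dx/D = -112/28 = -4, y = Dy/D = 112/28 = 4, z = Dz/D = 56/28 = 2
Check eq1: (3)(-4) + (-3)(4) + (1)(2) = -22 = -22 ✓
Check eq2: (-1)(-4) + (-1)(4) + (1)(2) = 2 = 2 ✓
Check eq3: (-4)(-4) + (1)(4) + (-4)(2) = 12 = 12 ✓

x = -4, y = 4, z = 2


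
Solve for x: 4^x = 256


Express both sides with the same base.
256 = 4^4
Since the bases match: x = 4

x = 4


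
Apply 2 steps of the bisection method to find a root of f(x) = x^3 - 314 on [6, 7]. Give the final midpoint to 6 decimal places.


f(x) = x^3 - 314
f(6) = -98 < 0
f(7) = 29 > 0

Step 1: midpoint = (6.000000 + 7.000000)/2 = 6.500000
  f(6.500000) = -39.375000
  f(mid) < 0, so root is in [6.500000, 7.000000]

Step 2: midpoint = (6.500000 + 7.000000)/2 = 6.750000
  f(6.750000) = -6.453125
  f(mid) < 0, so root is in [6.750000, 7.000000]

midpoint = 6.750000


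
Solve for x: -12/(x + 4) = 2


Multiply both sides by (x + 4): -12 = 2(x + 4)
Distribute: -12 = 2x + 8
2x = -12 - 8 = -20
x = -10

x = -10


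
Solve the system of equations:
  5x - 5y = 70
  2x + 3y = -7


Using Cramer's rule:
Determinant D = (5)(3) - (2)(-5) = 15 + 10 = 25
Dx = (70)(3) - (-7)(-5) = 210 - 35 = 175
Dy = (5)(-7) - (2)(70) = -35 - 140 = -175
x = Dx/D = 175/25 = 7
y = Dy/D = -175/25 = -7

x = 7, y = -7


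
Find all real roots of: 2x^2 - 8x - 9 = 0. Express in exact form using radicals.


Using the quadratic formula: x = (-b ± sqrt(b^2 - 4ac)) / (2a)
Here a = 2, b = -8, c = -9
Discriminant = b^2 - 4ac = (-8)^2 - 4(2)(-9) = 64 + 72 = 136
Since discriminant = 136 > 0, there are two real roots.
x = (8 ± 2*sqrt(34)) / 4
Simplifying: x = (4 ± sqrt(34)) / 2
Numerically: x ≈ 4.9155 or x ≈ -0.9155

x = (4 + sqrt(34)) / 2 or x = (4 - sqrt(34)) / 2


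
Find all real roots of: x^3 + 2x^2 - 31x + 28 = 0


Let p(x) = x^3 + 2x^2 - 31x + 28. By the rational root theorem (leading coefficient 1), any rational root is an integer divisor of 28: try ±1, ±2, ... in turn.
Test x = 1: value = 0 ✓, so (x - 1) is a factor.
Synthetic division by (x - 1): bring down 1; 1(1) + 2 = 3; 3(1) - 31 = -28; (-28)(1) + 28 = 0 → quotient x^2 + 3x - 28, remainder 0.
Solve the quadratic x^2 + 3x - 28 = 0: discriminant = 3^2 - 4(1)(-28) = 9 + 112 = 121.
sqrt(121) = 11, so x = (-3 ± 11)/2: x = 4 or x = -7.

x = -7, x = 1, x = 4


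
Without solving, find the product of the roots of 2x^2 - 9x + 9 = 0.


By Vieta's formulas for ax^2 + bx + c = 0:
  Sum of roots = -b/a
  Product of roots = c/a

Here a = 2, b = -9, c = 9
Sum = -(-9)/2 = 9/2
Product = 9/2 = 9/2

Product = 9/2


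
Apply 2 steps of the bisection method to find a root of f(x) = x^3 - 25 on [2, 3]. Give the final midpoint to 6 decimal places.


f(x) = x^3 - 25
f(2) = -17 < 0
f(3) = 2 > 0

Step 1: midpoint = (2.000000 + 3.000000)/2 = 2.500000
  f(2.500000) = -9.375000
  f(mid) < 0, so root is in [2.500000, 3.000000]

Step 2: midpoint = (2.500000 + 3.000000)/2 = 2.750000
  f(2.750000) = -4.203125
  f(mid) < 0, so root is in [2.750000, 3.000000]

midpoint = 2.750000


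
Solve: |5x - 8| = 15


An absolute value equation |expr| = 15 gives two cases:
Case 1: 5x - 8 = 15
  5x = 23, so x = 23/5
Case 2: 5x - 8 = -15
  5x = -7, so x = -7/5

x = -7/5, x = 23/5


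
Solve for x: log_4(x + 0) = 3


Convert to exponential form: x + 0 = 4^3 = 64
x = 64 - 0 = 64
Check: log_4(64 + 0) = log_4(64) = log_4(64) = 3 ✓

x = 64


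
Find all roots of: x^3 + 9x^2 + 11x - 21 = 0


Let p(x) = x^3 + 9x^2 + 11x - 21. By the rational root theorem (leading coefficient 1), any rational root is an integer divisor of 21: try ±1, ±2, ... in turn.
Test x = 1: value = 0 ✓, so (x - 1) is a factor.
Synthetic division by (x - 1): bring down 1; 1(1) + 9 = 10; 10(1) + 11 = 21; 21(1) - 21 = 0 → quotient x^2 + 10x + 21, remainder 0.
Solve the quadratic x^2 + 10x + 21 = 0: discriminant = 10^2 - 4(1)(21) = 100 - 84 = 16.
sqrt(16) = 4, so x = (-10 ± 4)/2: x = -3 or x = -7.
Collecting all roots found:

x = -7, x = -3, x = 1


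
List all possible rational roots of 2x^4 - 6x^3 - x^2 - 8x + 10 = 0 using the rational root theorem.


Rational root theorem: possible roots are ±p/q where:
  p divides the constant term (10): p ∈ {1, 2, 5, 10}
  q divides the leading coefficient (2): q ∈ {1, 2}

All possible rational roots: -10, -5, -5/2, -2, -1, -1/2, 1/2, 1, 2, 5/2, 5, 10

-10, -5, -5/2, -2, -1, -1/2, 1/2, 1, 2, 5/2, 5, 10


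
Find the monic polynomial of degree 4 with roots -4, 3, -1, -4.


A monic polynomial with roots -4, 3, -1, -4 is:
p(x) = (x + 4)(x - 3)(x + 1)(x + 4)
After multiplying by (x + 4): x + 4
After multiplying by (x - 3): x^2 + x - 12
After multiplying by (x + 1): x^3 + 2x^2 - 11x - 12
After multiplying by (x + 4): x^4 + 6x^3 - 3x^2 - 56x - 48

x^4 + 6x^3 - 3x^2 - 56x - 48


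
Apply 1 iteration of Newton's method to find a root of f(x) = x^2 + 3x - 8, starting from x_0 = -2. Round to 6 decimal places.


Newton's method: x_(n+1) = x_n - f(x_n)/f'(x_n)
f(x) = x^2 + 3x - 8
f'(x) = 2x + 3

Iteration 1:
  f(-2.000000) = -10.000000
  f'(-2.000000) = -1.000000
  x_1 = -2.000000 - (-10.000000)/(-1.000000) = -12.000000

x_1 = -12.000000


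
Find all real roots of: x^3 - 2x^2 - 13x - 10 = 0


Let p(x) = x^3 - 2x^2 - 13x - 10. By the rational root theorem (leading coefficient 1), any rational root is an integer divisor of 10: try ±1, ±2, ... in turn.
Test x = 1: value = -24 ≠ 0.
Test x = -1: value = 0 ✓, so (x + 1) is a factor.
Synthetic division by (x + 1): bring down 1; 1(-1) - 2 = -3; (-3)(-1) - 13 = -10; (-10)(-1) - 10 = 0 → quotient x^2 - 3x - 10, remainder 0.
Solve the quadratic x^2 - 3x - 10 = 0: discriminant = (-3)^2 - 4(1)(-10) = 9 + 40 = 49.
sqrt(49) = 7, so x = (3 ± 7)/2: x = 5 or x = -2.

x = -2, x = -1, x = 5


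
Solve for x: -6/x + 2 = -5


Subtract 2 from both sides: -6/x = -7
Multiply both sides by x: -6 = -7 * x
Divide by -7: x = 6/7

x = 6/7


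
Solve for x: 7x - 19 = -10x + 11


Starting with: 7x - 19 = -10x + 11
Move all x terms to left: (7 + 10)x = 11 + 19
Simplify: 17x = 30
Divide both sides by 17: x = 30/17

x = 30/17


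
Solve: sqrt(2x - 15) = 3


Square both sides: 2x - 15 = 3^2 = 9
2x = 9 + 15 = 24
x = 12
Check: sqrt(2*12 - 15) = sqrt(9) = 3 ✓

x = 12


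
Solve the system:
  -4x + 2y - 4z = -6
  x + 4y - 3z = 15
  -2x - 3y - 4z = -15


Using Cramer's rule. Expand each determinant along the first row.
D  = (-4)*[4*(-4) - (-3)*(-3)] - 2*[1*(-4) - (-3)*(-2)] + (-4)*[1*(-3) - 4*(-2)]
  = (-4)*(-25) - 2*(-10) + (-4)*(5) = 100
Dx = (-6)*[4*(-4) - (-3)*(-3)] - 2*[15*(-4) - (-3)*(-15)] + (-4)*[15*(-3) - 4*(-15)]
  = (-6)*(-25) - 2*(-105) + (-4)*(15) = 300
Dy = (-4)*[15*(-4) - (-3)*(-15)] - (-6)*[1*(-4) - (-3)*(-2)] + (-4)*[1*(-15) - 15*(-2)]
  = (-4)*(-105) - (-6)*(-10) + (-4)*(15) = 300
Dz = (-4)*[4*(-15) - 15*(-3)] - 2*[1*(-15) - 15*(-2)] + (-6)*[1*(-3) - 4*(-2)]
  = (-4)*(-15) - 2*(15) + (-6)*(5) = 0
x = Dx/D = 300/100 = 3, y = Dy/D = 300/100 = 3, z = Dz/D = 0/100 = 0
Check eq1: (-4)(3) + (2)(3) + (-4)(0) = -6 = -6 ✓
Check eq2: (1)(3) + (4)(3) + (-3)(0) = 15 = 15 ✓
Check eq3: (-2)(3) + (-3)(3) + (-4)(0) = -15 = -15 ✓

x = 3, y = 3, z = 0


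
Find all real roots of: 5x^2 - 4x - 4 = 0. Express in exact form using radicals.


Using the quadratic formula: x = (-b ± sqrt(b^2 - 4ac)) / (2a)
Here a = 5, b = -4, c = -4
Discriminant = b^2 - 4ac = (-4)^2 - 4(5)(-4) = 16 + 80 = 96
Since discriminant = 96 > 0, there are two real roots.
x = (4 ± 4*sqrt(6)) / 10
Simplifying: x = (2 ± 2*sqrt(6)) / 5
Numerically: x ≈ 1.3798 or x ≈ -0.5798

x = (2 + 2*sqrt(6)) / 5 or x = (2 - 2*sqrt(6)) / 5


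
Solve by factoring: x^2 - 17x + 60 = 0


We need two numbers that multiply to 60 and add to -17.
Those numbers are -5 and -12 (since (-5) * (-12) = 60 and (-5) + (-12) = -17).
So x^2 - 17x + 60 = (x - 5)(x - 12) = 0
Setting each factor to zero: x = 5 or x = 12

x = 5, x = 12


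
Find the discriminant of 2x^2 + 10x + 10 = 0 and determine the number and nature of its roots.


For ax^2 + bx + c = 0, discriminant D = b^2 - 4ac
Here a = 2, b = 10, c = 10
D = (10)^2 - 4(2)(10) = 100 - 80 = 20

D = 20 > 0 but not a perfect square
The equation has 2 distinct real irrational roots.

Discriminant = 20, 2 distinct real irrational roots


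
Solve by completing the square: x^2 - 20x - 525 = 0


Start: x^2 - 20x - 525 = 0
Move constant: x^2 - 20x = 525
Half of -20 is -10, squared is 100
Add 100 to both sides: x^2 - 20x + 100 = 625
(x - 10)^2 = 625
x - 10 = ±25
x = 10 + 25 = 35 or x = 10 - 25 = -15

x = -15, x = 35


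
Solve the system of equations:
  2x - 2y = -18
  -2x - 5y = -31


Using Cramer's rule:
Determinant D = (2)(-5) - (-2)(-2) = -10 - 4 = -14
Dx = (-18)(-5) - (-31)(-2) = 90 - 62 = 28
Dy = (2)(-31) - (-2)(-18) = -62 - 36 = -98
x = Dx/D = 28/-14 = -2
y = Dy/D = -98/-14 = 7

x = -2, y = 7


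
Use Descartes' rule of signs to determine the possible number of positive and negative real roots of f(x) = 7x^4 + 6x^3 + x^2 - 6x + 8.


Descartes' rule of signs:

For positive roots, count sign changes in f(x) = 7x^4 + 6x^3 + x^2 - 6x + 8:
Signs of coefficients: +, +, +, -, +
Number of sign changes: 2
Possible positive real roots: 2, 0

For negative roots, examine f(-x) = 7x^4 - 6x^3 + x^2 + 6x + 8:
Signs of coefficients: +, -, +, +, +
Number of sign changes: 2
Possible negative real roots: 2, 0

Positive roots: 2 or 0; Negative roots: 2 or 0


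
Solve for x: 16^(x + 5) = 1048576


Express both sides with the same base.
1048576 = 16^5
Since the bases match, equate exponents: x + 5 = 5
So x = 5 - (5) = 0

x = 0


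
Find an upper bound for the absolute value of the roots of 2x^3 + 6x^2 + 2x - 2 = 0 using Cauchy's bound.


Cauchy's bound: all roots r satisfy |r| <= 1 + max(|a_i/a_n|) for i = 0,...,n-1
where a_n is the leading coefficient.

Coefficients: [2, 6, 2, -2]
Leading coefficient a_n = 2
Ratios |a_i/a_n|: 3, 1, 1
Maximum ratio: 3
Cauchy's bound: |r| <= 1 + 3 = 4

Upper bound = 4


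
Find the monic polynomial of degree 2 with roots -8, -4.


A monic polynomial with roots -8, -4 is:
p(x) = (x + 8)(x + 4)
After multiplying by (x + 8): x + 8
After multiplying by (x + 4): x^2 + 12x + 32

x^2 + 12x + 32


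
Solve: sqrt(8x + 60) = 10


Square both sides: 8x + 60 = 10^2 = 100
8x = 100 - 60 = 40
x = 5
Check: sqrt(8*5 + 60) = sqrt(100) = 10 ✓

x = 5


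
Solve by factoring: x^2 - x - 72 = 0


We need two numbers that multiply to -72 and add to -1.
Those numbers are 8 and -9 (since 8 * (-9) = -72 and 8 + (-9) = -1).
So x^2 - x - 72 = (x + 8)(x - 9) = 0
Setting each factor to zero: x = -8 or x = 9

x = -8, x = 9


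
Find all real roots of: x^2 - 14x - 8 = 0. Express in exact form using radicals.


Using the quadratic formula: x = (-b ± sqrt(b^2 - 4ac)) / (2a)
Here a = 1, b = -14, c = -8
Discriminant = b^2 - 4ac = (-14)^2 - 4(1)(-8) = 196 + 32 = 228
Since discriminant = 228 > 0, there are two real roots.
x = (14 ± 2*sqrt(57)) / 2
Simplifying: x = 7 ± sqrt(57)
Numerically: x ≈ 14.5498 or x ≈ -0.5498

x = 7 + sqrt(57) or x = 7 - sqrt(57)


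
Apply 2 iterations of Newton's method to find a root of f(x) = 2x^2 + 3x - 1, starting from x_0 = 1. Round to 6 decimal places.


Newton's method: x_(n+1) = x_n - f(x_n)/f'(x_n)
f(x) = 2x^2 + 3x - 1
f'(x) = 4x + 3

Iteration 1:
  f(1.000000) = 4.000000
  f'(1.000000) = 7.000000
  x_1 = 1.000000 - (4.000000)/(7.000000) = 0.428571

Iteration 2:
  f(0.428571) = 0.653061
  f'(0.428571) = 4.714286
  x_2 = 0.428571 - (0.653061)/(4.714286) = 0.290043

x_2 = 0.290043


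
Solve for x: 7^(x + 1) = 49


Express both sides with the same base.
49 = 7^2
Since the bases match, equate exponents: x + 1 = 2
So x = 2 - (1) = 1

x = 1


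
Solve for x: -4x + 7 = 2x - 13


Starting with: -4x + 7 = 2x - 13
Move all x terms to left: (-4 - 2)x = -13 - 7
Simplify: -6x = -20
Divide both sides by -6: x = 10/3

x = 10/3


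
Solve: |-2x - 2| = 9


An absolute value equation |expr| = 9 gives two cases:
Case 1: -2x - 2 = 9
  -2x = 11, so x = -11/2
Case 2: -2x - 2 = -9
  -2x = -7, so x = 7/2

x = -11/2, x = 7/2


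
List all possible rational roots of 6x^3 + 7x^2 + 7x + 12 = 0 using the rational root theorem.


Rational root theorem: possible roots are ±p/q where:
  p divides the constant term (12): p ∈ {1, 2, 3, 4, 6, 12}
  q divides the leading coefficient (6): q ∈ {1, 2, 3, 6}

All possible rational roots: -12, -6, -4, -3, -2, -3/2, -4/3, -1, -2/3, -1/2, -1/3, -1/6, 1/6, 1/3, 1/2, 2/3, 1, 4/3, 3/2, 2, 3, 4, 6, 12

-12, -6, -4, -3, -2, -3/2, -4/3, -1, -2/3, -1/2, -1/3, -1/6, 1/6, 1/3, 1/2, 2/3, 1, 4/3, 3/2, 2, 3, 4, 6, 12


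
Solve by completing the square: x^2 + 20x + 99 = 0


Start: x^2 + 20x + 99 = 0
Move constant: x^2 + 20x = -99
Half of 20 is 10, squared is 100
Add 100 to both sides: x^2 + 20x + 100 = 1
(x + 10)^2 = 1
x + 10 = ±1
x = -10 + 1 = -9 or x = -10 - 1 = -11

x = -11, x = -9


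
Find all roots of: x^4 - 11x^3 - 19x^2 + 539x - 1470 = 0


Let p(x) = x^4 - 11x^3 - 19x^2 + 539x - 1470. By the rational root theorem (leading coefficient 1), any rational root is an integer divisor of 1470: try ±1, ±2, ... in turn.
Test x = 1: value = -960 ≠ 0.
Test x = -1: value = -2016 ≠ 0.
Test x = 2: value = -540 ≠ 0.
Test x = -2: value = -2520 ≠ 0.
Test x = 3: value = -240 ≠ 0.
Test x = -3: value = -2880 ≠ 0.
Test x = 5: value = 0 ✓, so (x - 5) is a factor.
Synthetic division by (x - 5): bring down 1; 1(5) - 11 = -6; (-6)(5) - 19 = -49; (-49)(5) + 539 = 294; 294(5) - 1470 = 0 → quotient x^3 - 6x^2 - 49x + 294, remainder 0.
Continue with the quotient x^3 - 6x^2 - 49x + 294 (candidates must divide 294).
Test x = 6: value = 0 ✓, so (x - 6) is a factor.
Synthetic division by (x - 6): bring down 1; 1(6) - 6 = 0; 0(6) - 49 = -49; (-49)(6) + 294 = 0 → quotient x^2 - 49, remainder 0.
Solve the quadratic x^2 - 49 = 0: discriminant = 0^2 - 4(1)(-49) = 0 + 196 = 196.
sqrt(196) = 14, so x = (0 ± 14)/2: x = 7 or x = -7.
Collecting all roots found:

x = -7, x = 5, x = 6, x = 7


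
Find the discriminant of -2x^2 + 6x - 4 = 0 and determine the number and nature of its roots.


For ax^2 + bx + c = 0, discriminant D = b^2 - 4ac
Here a = -2, b = 6, c = -4
D = (6)^2 - 4(-2)(-4) = 36 - 32 = 4

D = 4 > 0 and is a perfect square (sqrt = 2)
The equation has 2 distinct real rational roots.

Discriminant = 4, 2 distinct real rational roots


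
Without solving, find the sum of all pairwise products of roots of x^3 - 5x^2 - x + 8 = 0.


By Vieta's formulas for x^3 + bx^2 + cx + d = 0:
  r1 + r2 + r3 = -b/a = 5
  r1*r2 + r1*r3 + r2*r3 = c/a = -1
  r1*r2*r3 = -d/a = -8


Sum of pairwise products = -1


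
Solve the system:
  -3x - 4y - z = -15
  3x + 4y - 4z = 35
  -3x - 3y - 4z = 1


Using Cramer's rule. Expand each determinant along the first row.
D  = (-3)*[4*(-4) - (-4)*(-3)] - (-4)*[3*(-4) - (-4)*(-3)] + (-1)*[3*(-3) - 4*(-3)]
  = (-3)*(-28) - (-4)*(-24) + (-1)*(3) = -15
Dx = (-15)*[4*(-4) - (-4)*(-3)] - (-4)*[35*(-4) - (-4)*1] + (-1)*[35*(-3) - 4*1]
  = (-15)*(-28) - (-4)*(-136) + (-1)*(-109) = -15
Dy = (-3)*[35*(-4) - (-4)*1] - (-15)*[3*(-4) - (-4)*(-3)] + (-1)*[3*1 - 35*(-3)]
  = (-3)*(-136) - (-15)*(-24) + (-1)*(108) = -60
Dz = (-3)*[4*1 - 35*(-3)] - (-4)*[3*1 - 35*(-3)] + (-15)*[3*(-3) - 4*(-3)]
  = (-3)*(109) - (-4)*(108) + (-15)*(3) = 60
x = Dx/D = -15/-15 = 1, y = Dy/D = -60/-15 = 4, z = Dz/D = 60/-15 = -4
Check eq1: (-3)(1) + (-4)(4) + (-1)(-4) = -15 = -15 ✓
Check eq2: (3)(1) + (4)(4) + (-4)(-4) = 35 = 35 ✓
Check eq3: (-3)(1) + (-3)(4) + (-4)(-4) = 1 = 1 ✓

x = 1, y = 4, z = -4


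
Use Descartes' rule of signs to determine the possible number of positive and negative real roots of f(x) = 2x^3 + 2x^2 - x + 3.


Descartes' rule of signs:

For positive roots, count sign changes in f(x) = 2x^3 + 2x^2 - x + 3:
Signs of coefficients: +, +, -, +
Number of sign changes: 2
Possible positive real roots: 2, 0

For negative roots, examine f(-x) = -2x^3 + 2x^2 + x + 3:
Signs of coefficients: -, +, +, +
Number of sign changes: 1
Possible negative real roots: 1

Positive roots: 2 or 0; Negative roots: 1


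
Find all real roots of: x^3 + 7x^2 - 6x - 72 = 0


Let p(x) = x^3 + 7x^2 - 6x - 72. By the rational root theorem (leading coefficient 1), any rational root is an integer divisor of 72: try ±1, ±2, ... in turn.
Test x = 1: value = -70 ≠ 0.
Test x = -1: value = -60 ≠ 0.
Test x = 2: value = -48 ≠ 0.
Test x = -2: value = -40 ≠ 0.
Test x = 3: value = 0 ✓, so (x - 3) is a factor.
Synthetic division by (x - 3): bring down 1; 1(3) + 7 = 10; 10(3) - 6 = 24; 24(3) - 72 = 0 → quotient x^2 + 10x + 24, remainder 0.
Solve the quadratic x^2 + 10x + 24 = 0: discriminant = 10^2 - 4(1)(24) = 100 - 96 = 4.
sqrt(4) = 2, so x = (-10 ± 2)/2: x = -4 or x = -6.

x = -6, x = -4, x = 3


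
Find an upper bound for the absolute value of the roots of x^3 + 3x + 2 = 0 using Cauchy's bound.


Cauchy's bound: all roots r satisfy |r| <= 1 + max(|a_i/a_n|) for i = 0,...,n-1
where a_n is the leading coefficient.

Coefficients: [1, 0, 3, 2]
Leading coefficient a_n = 1
Ratios |a_i/a_n|: 0, 3, 2
Maximum ratio: 3
Cauchy's bound: |r| <= 1 + 3 = 4

Upper bound = 4


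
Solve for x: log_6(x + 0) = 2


Convert to exponential form: x + 0 = 6^2 = 36
x = 36 - 0 = 36
Check: log_6(36 + 0) = log_6(36) = log_6(36) = 2 ✓

x = 36


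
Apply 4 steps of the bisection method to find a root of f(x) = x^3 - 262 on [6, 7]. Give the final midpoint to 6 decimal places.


f(x) = x^3 - 262
f(6) = -46 < 0
f(7) = 81 > 0

Step 1: midpoint = (6.000000 + 7.000000)/2 = 6.500000
  f(6.500000) = 12.625000
  f(mid) > 0, so root is in [6.000000, 6.500000]

Step 2: midpoint = (6.000000 + 6.500000)/2 = 6.250000
  f(6.250000) = -17.859375
  f(mid) < 0, so root is in [6.250000, 6.500000]

Step 3: midpoint = (6.250000 + 6.500000)/2 = 6.375000
  f(6.375000) = -2.916016
  f(mid) < 0, so root is in [6.375000, 6.500000]

Step 4: midpoint = (6.375000 + 6.500000)/2 = 6.437500
  f(6.437500) = 4.779053
  f(mid) > 0, so root is in [6.375000, 6.437500]

midpoint = 6.437500


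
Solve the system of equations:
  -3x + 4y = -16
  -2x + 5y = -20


Using Cramer's rule:
Determinant D = (-3)(5) - (-2)(4) = -15 + 8 = -7
Dx = (-16)(5) - (-20)(4) = -80 + 80 = 0
Dy = (-3)(-20) - (-2)(-16) = 60 - 32 = 28
x = Dx/D = 0/-7 = 0
y = Dy/D = 28/-7 = -4

x = 0, y = -4


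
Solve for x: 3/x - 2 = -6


Subtract -2 from both sides: 3/x = -4
Multiply both sides by x: 3 = -4 * x
Divide by -4: x = -3/4

x = -3/4


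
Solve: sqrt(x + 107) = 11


Square both sides: x + 107 = 11^2 = 121
x = 121 - 107 = 14
x = 14
Check: sqrt(1*14 + 107) = sqrt(121) = 11 ✓

x = 14


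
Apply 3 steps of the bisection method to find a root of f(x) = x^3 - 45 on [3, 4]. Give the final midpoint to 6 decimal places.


f(x) = x^3 - 45
f(3) = -18 < 0
f(4) = 19 > 0

Step 1: midpoint = (3.000000 + 4.000000)/2 = 3.500000
  f(3.500000) = -2.125000
  f(mid) < 0, so root is in [3.500000, 4.000000]

Step 2: midpoint = (3.500000 + 4.000000)/2 = 3.750000
  f(3.750000) = 7.734375
  f(mid) > 0, so root is in [3.500000, 3.750000]

Step 3: midpoint = (3.500000 + 3.750000)/2 = 3.625000
  f(3.625000) = 2.634766
  f(mid) > 0, so root is in [3.500000, 3.625000]

midpoint = 3.625000


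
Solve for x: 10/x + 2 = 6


Subtract 2 from both sides: 10/x = 4
Multiply both sides by x: 10 = 4 * x
Divide by 4: x = 5/2

x = 5/2


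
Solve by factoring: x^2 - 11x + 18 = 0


We need two numbers that multiply to 18 and add to -11.
Those numbers are -2 and -9 (since (-2) * (-9) = 18 and (-2) + (-9) = -11).
So x^2 - 11x + 18 = (x - 2)(x - 9) = 0
Setting each factor to zero: x = 2 or x = 9

x = 2, x = 9


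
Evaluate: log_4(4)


We need the exponent such that 4^? = 4
4^1 = 4
Therefore log_4(4) = 1

1


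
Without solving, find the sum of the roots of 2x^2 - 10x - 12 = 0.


By Vieta's formulas for ax^2 + bx + c = 0:
  Sum of roots = -b/a
  Product of roots = c/a

Here a = 2, b = -10, c = -12
Sum = -(-10)/2 = 5
Product = -12/2 = -6

Sum = 5


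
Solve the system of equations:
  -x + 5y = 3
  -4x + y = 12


Using Cramer's rule:
Determinant D = (-1)(1) - (-4)(5) = -1 + 20 = 19
Dx = (3)(1) - (12)(5) = 3 - 60 = -57
Dy = (-1)(12) - (-4)(3) = -12 + 12 = 0
x = Dx/D = -57/19 = -3
y = Dy/D = 0/19 = 0

x = -3, y = 0


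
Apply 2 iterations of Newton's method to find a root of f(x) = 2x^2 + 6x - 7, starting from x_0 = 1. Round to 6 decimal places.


Newton's method: x_(n+1) = x_n - f(x_n)/f'(x_n)
f(x) = 2x^2 + 6x - 7
f'(x) = 4x + 6

Iteration 1:
  f(1.000000) = 1.000000
  f'(1.000000) = 10.000000
  x_1 = 1.000000 - (1.000000)/(10.000000) = 0.900000

Iteration 2:
  f(0.900000) = 0.020000
  f'(0.900000) = 9.600000
  x_2 = 0.900000 - (0.020000)/(9.600000) = 0.897917

x_2 = 0.897917


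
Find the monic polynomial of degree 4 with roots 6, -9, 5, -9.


A monic polynomial with roots 6, -9, 5, -9 is:
p(x) = (x - 6)(x + 9)(x - 5)(x + 9)
After multiplying by (x - 6): x - 6
After multiplying by (x + 9): x^2 + 3x - 54
After multiplying by (x - 5): x^3 - 2x^2 - 69x + 270
After multiplying by (x + 9): x^4 + 7x^3 - 87x^2 - 351x + 2430

x^4 + 7x^3 - 87x^2 - 351x + 2430


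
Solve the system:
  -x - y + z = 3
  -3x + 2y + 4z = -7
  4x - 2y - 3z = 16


Using Cramer's rule. Expand each determinant along the first row.
D  = (-1)*[2*(-3) - 4*(-2)] - (-1)*[(-3)*(-3) - 4*4] + 1*[(-3)*(-2) - 2*4]
  = (-1)*(2) - (-1)*(-7) + 1*(-2) = -11
Dx = 3*[2*(-3) - 4*(-2)] - (-1)*[(-7)*(-3) - 4*16] + 1*[(-7)*(-2) - 2*16]
  = 3*(2) - (-1)*(-43) + 1*(-18) = -55
Dy = (-1)*[(-7)*(-3) - 4*16] - 3*[(-3)*(-3) - 4*4] + 1*[(-3)*16 - (-7)*4]
  = (-1)*(-43) - 3*(-7) + 1*(-20) = 44
Dz = (-1)*[2*16 - (-7)*(-2)] - (-1)*[(-3)*16 - (-7)*4] + 3*[(-3)*(-2) - 2*4]
  = (-1)*(18) - (-1)*(-20) + 3*(-2) = -44
x = Dx/D = -55/-11 = 5, y = Dy/D = 44/-11 = -4, z = Dz/D = -44/-11 = 4
Check eq1: (-1)(5) + (-1)(-4) + (1)(4) = 3 = 3 ✓
Check eq2: (-3)(5) + (2)(-4) + (4)(4) = -7 = -7 ✓
Check eq3: (4)(5) + (-2)(-4) + (-3)(4) = 16 = 16 ✓

x = 5, y = -4, z = 4


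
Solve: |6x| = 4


An absolute value equation |expr| = 4 gives two cases:
Case 1: 6x = 4
  6x = 4, so x = 2/3
Case 2: 6x = -4
  6x = -4, so x = -2/3

x = -2/3, x = 2/3


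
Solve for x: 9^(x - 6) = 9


Express both sides with the same base.
9 = 9^1
Since the bases match, equate exponents: x - 6 = 1
So x = 1 - (-6) = 7

x = 7


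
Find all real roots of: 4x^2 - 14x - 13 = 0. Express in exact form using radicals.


Using the quadratic formula: x = (-b ± sqrt(b^2 - 4ac)) / (2a)
Here a = 4, b = -14, c = -13
Discriminant = b^2 - 4ac = (-14)^2 - 4(4)(-13) = 196 + 208 = 404
Since discriminant = 404 > 0, there are two real roots.
x = (14 ± 2*sqrt(101)) / 8
Simplifying: x = (7 ± sqrt(101)) / 4
Numerically: x ≈ 4.2625 or x ≈ -0.7625

x = (7 + sqrt(101)) / 4 or x = (7 - sqrt(101)) / 4


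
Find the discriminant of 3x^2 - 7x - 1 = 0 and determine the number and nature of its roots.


For ax^2 + bx + c = 0, discriminant D = b^2 - 4ac
Here a = 3, b = -7, c = -1
D = (-7)^2 - 4(3)(-1) = 49 + 12 = 61

D = 61 > 0 but not a perfect square
The equation has 2 distinct real irrational roots.

Discriminant = 61, 2 distinct real irrational roots


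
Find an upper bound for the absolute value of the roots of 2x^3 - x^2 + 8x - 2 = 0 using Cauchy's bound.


Cauchy's bound: all roots r satisfy |r| <= 1 + max(|a_i/a_n|) for i = 0,...,n-1
where a_n is the leading coefficient.

Coefficients: [2, -1, 8, -2]
Leading coefficient a_n = 2
Ratios |a_i/a_n|: 1/2, 4, 1
Maximum ratio: 4
Cauchy's bound: |r| <= 1 + 4 = 5

Upper bound = 5


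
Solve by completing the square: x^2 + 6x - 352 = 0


Start: x^2 + 6x - 352 = 0
Move constant: x^2 + 6x = 352
Half of 6 is 3, squared is 9
Add 9 to both sides: x^2 + 6x + 9 = 361
(x + 3)^2 = 361
x + 3 = ±19
x = -3 + 19 = 16 or x = -3 - 19 = -22

x = -22, x = 16


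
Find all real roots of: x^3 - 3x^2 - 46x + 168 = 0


Let p(x) = x^3 - 3x^2 - 46x + 168. By the rational root theorem (leading coefficient 1), any rational root is an integer divisor of 168: try ±1, ±2, ... in turn.
Test x = 1: value = 120 ≠ 0.
Test x = -1: value = 210 ≠ 0.
Test x = 2: value = 72 ≠ 0.
Test x = -2: value = 240 ≠ 0.
Test x = 3: value = 30 ≠ 0.
Test x = -3: value = 252 ≠ 0.
Test x = 4: value = 0 ✓, so (x - 4) is a factor.
Synthetic division by (x - 4): bring down 1; 1(4) - 3 = 1; 1(4) - 46 = -42; (-42)(4) + 168 = 0 → quotient x^2 + x - 42, remainder 0.
Solve the quadratic x^2 + x - 42 = 0: discriminant = 1^2 - 4(1)(-42) = 1 + 168 = 169.
sqrt(169) = 13, so x = (-1 ± 13)/2: x = 6 or x = -7.

x = -7, x = 4, x = 6


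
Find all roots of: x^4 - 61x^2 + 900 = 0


Let p(x) = x^4 - 61x^2 + 900. By the rational root theorem (leading coefficient 1), any rational root is an integer divisor of 900: try ±1, ±2, ... in turn.
Test x = 1: value = 840 ≠ 0.
Test x = -1: value = 840 ≠ 0.
Test x = 2: value = 672 ≠ 0.
Test x = -2: value = 672 ≠ 0.
Test x = 3: value = 432 ≠ 0.
Test x = -3: value = 432 ≠ 0.
Test x = 4: value = 180 ≠ 0.
Test x = -4: value = 180 ≠ 0.
Test x = 5: value = 0 ✓, so (x - 5) is a factor.
Synthetic division by (x - 5): bring down 1; 1(5) + 0 = 5; 5(5) - 61 = -36; (-36)(5) + 0 = -180; (-180)(5) + 900 = 0 → quotient x^3 + 5x^2 - 36x - 180, remainder 0.
Continue with the quotient x^3 + 5x^2 - 36x - 180 (candidates must divide 180; re-test x = 5 first in case it repeats).
Test x = 5: value = -110 ≠ 0.
Test x = -5: value = 0 ✓, so (x + 5) is a factor.
Synthetic division by (x + 5): bring down 1; 1(-5) + 5 = 0; 0(-5) - 36 = -36; (-36)(-5) - 180 = 0 → quotient x^2 - 36, remainder 0.
Solve the quadratic x^2 - 36 = 0: discriminant = 0^2 - 4(1)(-36) = 0 + 144 = 144.
sqrt(144) = 12, so x = (0 ± 12)/2: x = 6 or x = -6.
Collecting all roots found:

x = -6, x = -5, x = 5, x = 6


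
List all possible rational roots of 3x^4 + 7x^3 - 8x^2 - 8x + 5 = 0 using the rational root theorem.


Rational root theorem: possible roots are ±p/q where:
  p divides the constant term (5): p ∈ {1, 5}
  q divides the leading coefficient (3): q ∈ {1, 3}

All possible rational roots: -5, -5/3, -1, -1/3, 1/3, 1, 5/3, 5

-5, -5/3, -1, -1/3, 1/3, 1, 5/3, 5


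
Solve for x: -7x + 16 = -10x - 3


Starting with: -7x + 16 = -10x - 3
Move all x terms to left: (-7 + 10)x = -3 - 16
Simplify: 3x = -19
Divide both sides by 3: x = -19/3

x = -19/3


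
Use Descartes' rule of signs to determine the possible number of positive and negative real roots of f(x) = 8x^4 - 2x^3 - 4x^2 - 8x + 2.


Descartes' rule of signs:

For positive roots, count sign changes in f(x) = 8x^4 - 2x^3 - 4x^2 - 8x + 2:
Signs of coefficients: +, -, -, -, +
Number of sign changes: 2
Possible positive real roots: 2, 0

For negative roots, examine f(-x) = 8x^4 + 2x^3 - 4x^2 + 8x + 2:
Signs of coefficients: +, +, -, +, +
Number of sign changes: 2
Possible negative real roots: 2, 0

Positive roots: 2 or 0; Negative roots: 2 or 0


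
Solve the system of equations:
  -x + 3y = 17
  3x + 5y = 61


Using Cramer's rule:
Determinant D = (-1)(5) - (3)(3) = -5 - 9 = -14
Dx = (17)(5) - (61)(3) = 85 - 183 = -98
Dy = (-1)(61) - (3)(17) = -61 - 51 = -112
x = Dx/D = -98/-14 = 7
y = Dy/D = -112/-14 = 8

x = 7, y = 8


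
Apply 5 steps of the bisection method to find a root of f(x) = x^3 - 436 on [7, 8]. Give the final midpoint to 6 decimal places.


f(x) = x^3 - 436
f(7) = -93 < 0
f(8) = 76 > 0

Step 1: midpoint = (7.000000 + 8.000000)/2 = 7.500000
  f(7.500000) = -14.125000
  f(mid) < 0, so root is in [7.500000, 8.000000]

Step 2: midpoint = (7.500000 + 8.000000)/2 = 7.750000
  f(7.750000) = 29.484375
  f(mid) > 0, so root is in [7.500000, 7.750000]

Step 3: midpoint = (7.500000 + 7.750000)/2 = 7.625000
  f(7.625000) = 7.322266
  f(mid) > 0, so root is in [7.500000, 7.625000]

Step 4: midpoint = (7.500000 + 7.625000)/2 = 7.562500
  f(7.562500) = -3.489990
  f(mid) < 0, so root is in [7.562500, 7.625000]

Step 5: midpoint = (7.562500 + 7.625000)/2 = 7.593750
  f(7.593750) = 1.893890
  f(mid) > 0, so root is in [7.562500, 7.593750]

midpoint = 7.593750
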